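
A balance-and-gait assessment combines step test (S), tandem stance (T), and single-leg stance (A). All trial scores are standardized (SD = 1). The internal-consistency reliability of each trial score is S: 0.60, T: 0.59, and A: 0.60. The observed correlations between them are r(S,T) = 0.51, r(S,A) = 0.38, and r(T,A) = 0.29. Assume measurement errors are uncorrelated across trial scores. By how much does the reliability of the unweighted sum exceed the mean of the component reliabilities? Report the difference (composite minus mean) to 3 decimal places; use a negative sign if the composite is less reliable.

Var(sum) = 3 + 2.36 = 5.36; true-score variance = 1.79 + 2.36 = 4.15; composite reliability = 0.7743.
Mean component reliability = 0.5967.
Difference = 0.7743 − 0.5967 = 0.178.

0.178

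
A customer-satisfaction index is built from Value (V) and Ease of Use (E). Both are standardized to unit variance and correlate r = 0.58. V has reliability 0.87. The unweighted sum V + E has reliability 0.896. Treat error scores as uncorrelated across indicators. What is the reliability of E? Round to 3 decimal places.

Var(V+E) = 2 + 2·0.58 = 3.160.
True-score variance = ρ_V + ρ_E + 2·0.58, so 0.896 = (0.87 + ρ_E + 1.16) / 3.160.
ρ_E = 0.896·3.160 − 0.87 − 1.16 = 0.801.

0.801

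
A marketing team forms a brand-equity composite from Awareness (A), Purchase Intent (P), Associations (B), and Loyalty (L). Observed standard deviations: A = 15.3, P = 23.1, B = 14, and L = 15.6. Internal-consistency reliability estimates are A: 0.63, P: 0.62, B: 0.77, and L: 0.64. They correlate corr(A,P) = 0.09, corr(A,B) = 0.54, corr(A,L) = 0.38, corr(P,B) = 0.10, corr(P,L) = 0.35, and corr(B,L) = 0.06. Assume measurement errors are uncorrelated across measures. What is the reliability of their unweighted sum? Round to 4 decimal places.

0.7917

Var(A+P+B+L) = 15.3² + 23.1² + 14² + 15.6² + 2·[15.3·23.1·0.09 + 15.3·14·0.54 + 15.3·15.6·0.38 + 23.1·14·0.10 + 23.1·15.6·0.35 + 14·15.6·0.06] = 1207.06 + 819.49 = 2026.55.
Under uncorrelated errors the observed covariances equal the true-score covariances, so only the own-variance terms attenuate.
True-score variance = [15.3²·0.63 + 23.1²·0.62 + 14²·0.77 + 15.6²·0.64] + 819.49 = 784.985 + 819.49 = 1604.48.
Reliability = 1604.48 / 2026.55 = 0.7917.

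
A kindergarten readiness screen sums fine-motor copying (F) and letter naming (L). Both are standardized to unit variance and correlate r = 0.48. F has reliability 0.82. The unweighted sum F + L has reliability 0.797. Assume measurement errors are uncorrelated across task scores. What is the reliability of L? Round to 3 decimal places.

Var(F+L) = 2 + 2·0.48 = 2.960.
True-score variance = ρ_F + ρ_L + 2·0.48, so 0.797 = (0.82 + ρ_L + 0.96) / 2.960.
ρ_L = 0.797·2.960 − 0.82 − 0.96 = 0.579.

0.579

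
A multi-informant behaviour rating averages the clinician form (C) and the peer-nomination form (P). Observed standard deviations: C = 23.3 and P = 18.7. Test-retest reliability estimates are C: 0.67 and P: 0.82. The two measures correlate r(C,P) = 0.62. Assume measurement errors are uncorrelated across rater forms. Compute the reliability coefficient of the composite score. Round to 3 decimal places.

Var(C+P) = 23.3² + 18.7² + 2·[23.3·18.7·0.62] = 892.58 + 540.28 = 1432.86.
With uncorrelated errors the cross-covariances are all true-score covariance, so they carry over unchanged; only the diagonal terms shrink to ρᵢσᵢ².
True-score variance = [23.3²·0.67 + 18.7²·0.82] + 540.28 = 650.482 + 540.28 = 1190.76.
Reliability = 1190.76 / 1432.86 = 0.831.

0.831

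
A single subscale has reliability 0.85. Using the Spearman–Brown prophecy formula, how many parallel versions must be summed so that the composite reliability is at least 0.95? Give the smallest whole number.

k ≥ ρ*(1−ρ₁)/(ρ₁(1−ρ*)) = 0.95·0.15 / (0.85·0.05) = 3.353.
Smallest integer k = 4.

4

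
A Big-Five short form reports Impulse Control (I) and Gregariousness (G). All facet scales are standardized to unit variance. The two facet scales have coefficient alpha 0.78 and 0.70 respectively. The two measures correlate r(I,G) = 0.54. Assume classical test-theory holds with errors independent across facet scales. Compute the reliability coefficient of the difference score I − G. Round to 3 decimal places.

Var(I−G) = 1 + 1 − 2·0.54 = 2 − 1.08 = 0.92.
With uncorrelated errors the cross-covariances are all true-score covariance, so they carry over unchanged; only the diagonal terms shrink to ρᵢσᵢ².
True-score variance = [0.78 + 0.70] − 1.08 = 1.48 − 1.08 = 0.4.
Reliability = 0.4 / 0.92 = 0.435.

0.435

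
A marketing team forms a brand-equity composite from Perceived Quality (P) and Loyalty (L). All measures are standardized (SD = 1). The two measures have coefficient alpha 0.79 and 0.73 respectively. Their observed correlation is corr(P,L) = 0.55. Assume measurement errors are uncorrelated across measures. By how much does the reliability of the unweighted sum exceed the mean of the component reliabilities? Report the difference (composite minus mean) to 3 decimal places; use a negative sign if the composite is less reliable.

Var(sum) = 2 + 1.1 = 3.1; true-score variance = 1.52 + 1.1 = 2.62; composite reliability = 0.8452.
Mean component reliability = 0.7600.
Difference = 0.8452 − 0.7600 = 0.085.

0.085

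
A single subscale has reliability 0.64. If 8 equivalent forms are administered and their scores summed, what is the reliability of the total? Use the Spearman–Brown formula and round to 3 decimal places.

ρ_k = kρ / (1 + (k−1)ρ) = 8·0.64 / (1 + 7·0.64) = 5.120 / 5.480 = 0.934.

0.934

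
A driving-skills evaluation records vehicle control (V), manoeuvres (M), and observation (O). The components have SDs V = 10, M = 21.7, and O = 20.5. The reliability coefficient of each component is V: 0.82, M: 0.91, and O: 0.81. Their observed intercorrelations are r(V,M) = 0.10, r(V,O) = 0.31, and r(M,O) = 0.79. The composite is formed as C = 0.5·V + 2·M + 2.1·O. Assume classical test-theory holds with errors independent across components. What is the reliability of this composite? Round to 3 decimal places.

0.924

Var(C) = 0.5²·10² + 2²·21.7² + 2.1²·20.5² + 2·[10·21.7·0.10 + 1.05·10·20.5·0.31 + 4.2·21.7·20.5·0.79] = 3761.86 + 3128.88 = 6890.74.
Because errors are independent across components, Cov(Tᵢ,Tⱼ) = Cov(Xᵢ,Xⱼ); the off-diagonal part of the true-score variance is the same as above.
True-score variance = [0.5²·10²·0.82 + 2²·21.7²·0.91 + 2.1²·20.5²·0.81] + 3128.88 = 3235.71 + 3128.88 = 6364.59.
Reliability = 6364.59 / 6890.74 = 0.924.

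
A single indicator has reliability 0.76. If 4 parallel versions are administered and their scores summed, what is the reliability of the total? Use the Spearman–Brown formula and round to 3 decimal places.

0.927

ρ_k = kρ / (1 + (k−1)ρ) = 4·0.76 / (1 + 3·0.76) = 3.040 / 3.280 = 0.927.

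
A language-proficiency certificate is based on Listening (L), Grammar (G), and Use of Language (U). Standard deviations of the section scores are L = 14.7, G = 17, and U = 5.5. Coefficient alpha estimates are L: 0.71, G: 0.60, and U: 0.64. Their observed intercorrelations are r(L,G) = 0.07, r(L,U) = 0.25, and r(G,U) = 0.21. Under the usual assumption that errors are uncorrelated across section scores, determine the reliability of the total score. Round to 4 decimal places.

0.7090

Var(L+G+U) = 14.7² + 17² + 5.5² + 2·[14.7·17·0.07 + 14.7·5.5·0.25 + 17·5.5·0.21] = 535.34 + 114.681 = 650.021.
With uncorrelated errors the cross-covariances are all true-score covariance, so they carry over unchanged; only the diagonal terms shrink to ρᵢσᵢ².
True-score variance = [14.7²·0.71 + 17²·0.60 + 5.5²·0.64] + 114.681 = 346.184 + 114.681 = 460.865.
Reliability = 460.865 / 650.021 = 0.7090.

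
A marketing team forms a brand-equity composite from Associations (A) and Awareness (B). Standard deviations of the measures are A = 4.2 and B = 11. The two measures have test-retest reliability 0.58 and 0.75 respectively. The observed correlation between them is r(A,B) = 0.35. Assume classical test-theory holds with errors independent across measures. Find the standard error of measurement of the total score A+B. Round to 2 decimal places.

6.14

Var(total) = 138.64 + 32.34 = 170.98.
True-score variance = 100.981 + 32.34 = 133.321, so reliability = 0.7797.
Error variance = 170.98 − 133.321 = 37.6588; SEM = √37.6588 = 6.14.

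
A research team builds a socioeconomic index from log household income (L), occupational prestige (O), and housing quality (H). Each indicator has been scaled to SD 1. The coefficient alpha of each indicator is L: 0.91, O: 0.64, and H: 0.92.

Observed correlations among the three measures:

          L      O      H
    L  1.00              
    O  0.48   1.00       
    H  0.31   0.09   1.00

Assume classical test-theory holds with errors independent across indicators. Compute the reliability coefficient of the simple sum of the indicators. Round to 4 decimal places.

0.8887

Var(L+O+H) = 3 + 2·[0.48 + 0.31 + 0.09] = 3 + 1.76 = 4.76.
With uncorrelated errors the cross-covariances are all true-score covariance, so they carry over unchanged; only the diagonal terms shrink to ρᵢσᵢ².
True-score variance = [0.91 + 0.64 + 0.92] + 1.76 = 2.47 + 1.76 = 4.23.
Reliability = 4.23 / 4.76 = 0.8887.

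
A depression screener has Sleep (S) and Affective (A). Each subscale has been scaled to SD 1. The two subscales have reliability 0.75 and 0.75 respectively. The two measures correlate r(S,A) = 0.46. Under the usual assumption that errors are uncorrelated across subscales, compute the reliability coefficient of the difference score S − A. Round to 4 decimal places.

Var(S−A) = 1 + 1 − 2·0.46 = 2 − 0.92 = 1.08.
With uncorrelated errors the cross-covariances are all true-score covariance, so they carry over unchanged; only the diagonal terms shrink to ρᵢσᵢ².
True-score variance = [0.75 + 0.75] − 0.92 = 1.5 − 0.92 = 0.58.
Reliability = 0.58 / 1.08 = 0.5370.

0.5370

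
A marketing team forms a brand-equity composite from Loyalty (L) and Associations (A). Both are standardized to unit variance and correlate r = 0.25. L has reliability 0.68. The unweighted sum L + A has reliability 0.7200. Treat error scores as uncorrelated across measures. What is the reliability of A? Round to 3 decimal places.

0.620

Var(L+A) = 2 + 2·0.25 = 2.500.
True-score variance = ρ_L + ρ_A + 2·0.25, so 0.7200 = (0.68 + ρ_A + 0.50) / 2.500.
ρ_A = 0.7200·2.500 − 0.68 − 0.50 = 0.620.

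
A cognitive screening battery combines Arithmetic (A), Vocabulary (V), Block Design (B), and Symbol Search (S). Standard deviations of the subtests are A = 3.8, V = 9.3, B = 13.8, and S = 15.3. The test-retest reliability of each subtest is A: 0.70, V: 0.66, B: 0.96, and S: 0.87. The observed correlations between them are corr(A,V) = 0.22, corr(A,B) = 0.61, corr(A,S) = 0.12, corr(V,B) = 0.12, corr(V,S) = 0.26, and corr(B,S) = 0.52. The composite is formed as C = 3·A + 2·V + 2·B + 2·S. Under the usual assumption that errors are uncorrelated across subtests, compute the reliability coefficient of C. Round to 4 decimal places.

Var(C) = 3²·3.8² + 2²·9.3² + 2²·13.8² + 2²·15.3² + 2·[6·3.8·9.3·0.22 + 6·3.8·13.8·0.61 + 6·3.8·15.3·0.12 + 4·9.3·13.8·0.12 + 4·9.3·15.3·0.26 + 4·13.8·15.3·0.52] = 2174.04 + 1858.39 = 4032.43.
Under uncorrelated errors the observed covariances equal the true-score covariances, so only the own-variance terms attenuate.
True-score variance = [3²·3.8²·0.70 + 2²·9.3²·0.66 + 2²·13.8²·0.96 + 2²·15.3²·0.87] + 1858.39 = 1865.23 + 1858.39 = 3723.62.
Reliability = 3723.62 / 4032.43 = 0.9234.

0.9234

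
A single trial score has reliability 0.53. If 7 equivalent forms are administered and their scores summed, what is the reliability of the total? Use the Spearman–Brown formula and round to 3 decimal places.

0.888

ρ_k = kρ / (1 + (k−1)ρ) = 7·0.53 / (1 + 6·0.53) = 3.710 / 4.180 = 0.888.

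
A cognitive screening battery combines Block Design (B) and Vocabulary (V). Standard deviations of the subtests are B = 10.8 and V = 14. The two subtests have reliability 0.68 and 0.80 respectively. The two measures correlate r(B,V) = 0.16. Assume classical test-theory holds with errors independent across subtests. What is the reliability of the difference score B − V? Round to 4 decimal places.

Var(B−V) = 10.8² + 14² − 2·10.8·14·0.16 = 312.64 − 48.384 = 264.256.
Because errors are independent across components, Cov(Tᵢ,Tⱼ) = Cov(Xᵢ,Xⱼ); the off-diagonal part of the true-score variance is the same as above.
True-score variance = [10.8²·0.68 + 14²·0.80] − 48.384 = 236.115 − 48.384 = 187.731.
Reliability = 187.731 / 264.256 = 0.7104.

0.7104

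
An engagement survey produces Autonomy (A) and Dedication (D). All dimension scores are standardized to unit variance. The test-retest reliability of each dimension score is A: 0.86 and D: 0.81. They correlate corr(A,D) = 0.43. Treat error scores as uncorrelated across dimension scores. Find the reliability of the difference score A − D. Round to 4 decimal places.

Var(A−D) = 1 + 1 − 2·0.43 = 2 − 0.86 = 1.14.
With uncorrelated errors the cross-covariances are all true-score covariance, so they carry over unchanged; only the diagonal terms shrink to ρᵢσᵢ².
True-score variance = [0.86 + 0.81] − 0.86 = 1.67 − 0.86 = 0.81.
Reliability = 0.81 / 1.14 = 0.7105.

0.7105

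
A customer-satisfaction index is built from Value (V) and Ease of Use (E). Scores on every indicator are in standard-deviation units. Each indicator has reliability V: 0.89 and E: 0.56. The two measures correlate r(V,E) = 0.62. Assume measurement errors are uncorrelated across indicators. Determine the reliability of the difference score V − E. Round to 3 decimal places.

0.276

Var(V−E) = 1 + 1 − 2·0.62 = 2 − 1.24 = 0.76.
Under uncorrelated errors the observed covariances equal the true-score covariances, so only the own-variance terms attenuate.
True-score variance = [0.89 + 0.56] − 1.24 = 1.45 − 1.24 = 0.21.
Reliability = 0.21 / 0.76 = 0.276.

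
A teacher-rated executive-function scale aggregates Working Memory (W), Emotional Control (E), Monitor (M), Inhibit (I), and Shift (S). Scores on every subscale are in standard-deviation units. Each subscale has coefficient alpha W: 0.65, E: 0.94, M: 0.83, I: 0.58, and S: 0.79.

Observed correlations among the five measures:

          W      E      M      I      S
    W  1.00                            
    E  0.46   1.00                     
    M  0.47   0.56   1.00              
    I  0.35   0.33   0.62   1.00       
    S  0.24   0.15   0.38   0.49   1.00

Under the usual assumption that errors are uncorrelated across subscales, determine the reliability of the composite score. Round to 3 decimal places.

Var(W+E+M+I+S) = 5 + 2·[0.46 + 0.47 + 0.35 + 0.24 + 0.56 + 0.33 + 0.15 + 0.62 + 0.38 + 0.49] = 5 + 8.1 = 13.1.
Because errors are independent across components, Cov(Tᵢ,Tⱼ) = Cov(Xᵢ,Xⱼ); the off-diagonal part of the true-score variance is the same as above.
True-score variance = [0.65 + 0.94 + 0.83 + 0.58 + 0.79] + 8.1 = 3.79 + 8.1 = 11.89.
Reliability = 11.89 / 13.1 = 0.908.

0.908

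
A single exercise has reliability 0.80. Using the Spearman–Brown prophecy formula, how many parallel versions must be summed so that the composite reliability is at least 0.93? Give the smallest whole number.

k ≥ ρ*(1−ρ₁)/(ρ₁(1−ρ*)) = 0.93·0.20 / (0.80·0.07) = 3.321.
Smallest integer k = 4.

4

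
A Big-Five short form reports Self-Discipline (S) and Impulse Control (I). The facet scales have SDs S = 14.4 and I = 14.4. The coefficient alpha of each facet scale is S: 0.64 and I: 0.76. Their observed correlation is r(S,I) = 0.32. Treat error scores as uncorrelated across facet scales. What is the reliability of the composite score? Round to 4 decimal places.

0.7727

Var(S+I) = 14.4² + 14.4² + 2·[14.4·14.4·0.32] = 414.72 + 132.71 = 547.43.
Under uncorrelated errors the observed covariances equal the true-score covariances, so only the own-variance terms attenuate.
True-score variance = [14.4²·0.64 + 14.4²·0.76] + 132.71 = 290.304 + 132.71 = 423.014.
Reliability = 423.014 / 547.43 = 0.7727.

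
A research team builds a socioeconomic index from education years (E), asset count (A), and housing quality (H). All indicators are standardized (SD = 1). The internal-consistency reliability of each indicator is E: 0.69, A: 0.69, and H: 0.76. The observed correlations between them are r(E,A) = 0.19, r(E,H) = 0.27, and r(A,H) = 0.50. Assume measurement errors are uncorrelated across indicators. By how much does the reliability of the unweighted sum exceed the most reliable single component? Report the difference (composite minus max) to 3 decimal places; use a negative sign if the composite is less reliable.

Var(sum) = 3 + 1.92 = 4.92; true-score variance = 2.14 + 1.92 = 4.06; composite reliability = 0.8252.
Max component reliability = 0.7600.
Difference = 0.8252 − 0.7600 = 0.065.

0.065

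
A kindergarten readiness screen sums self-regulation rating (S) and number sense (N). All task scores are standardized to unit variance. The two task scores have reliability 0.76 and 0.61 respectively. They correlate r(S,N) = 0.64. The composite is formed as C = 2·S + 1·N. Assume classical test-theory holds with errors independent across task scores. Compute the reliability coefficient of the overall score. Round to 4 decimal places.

0.8214

Var(C) = 2² + 1 + 2·[2·0.64] = 5 + 2.56 = 7.56.
Because errors are independent across components, Cov(Tᵢ,Tⱼ) = Cov(Xᵢ,Xⱼ); the off-diagonal part of the true-score variance is the same as above.
True-score variance = [2²·0.76 + 0.61] + 2.56 = 3.65 + 2.56 = 6.21.
Reliability = 6.21 / 7.56 = 0.8214.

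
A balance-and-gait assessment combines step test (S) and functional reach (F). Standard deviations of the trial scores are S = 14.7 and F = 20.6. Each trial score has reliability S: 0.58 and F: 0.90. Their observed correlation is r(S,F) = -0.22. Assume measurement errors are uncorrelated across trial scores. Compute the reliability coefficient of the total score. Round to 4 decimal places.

0.7374

Var(S+F) = 14.7² + 20.6² + 2·[14.7·20.6·(-0.22)] = 640.45 − 133.241 = 507.209.
With uncorrelated errors the cross-covariances are all true-score covariance, so they carry over unchanged; only the diagonal terms shrink to ρᵢσᵢ².
True-score variance = [14.7²·0.58 + 20.6²·0.90] − 133.241 = 507.256 − 133.241 = 374.015.
Reliability = 374.015 / 507.209 = 0.7374.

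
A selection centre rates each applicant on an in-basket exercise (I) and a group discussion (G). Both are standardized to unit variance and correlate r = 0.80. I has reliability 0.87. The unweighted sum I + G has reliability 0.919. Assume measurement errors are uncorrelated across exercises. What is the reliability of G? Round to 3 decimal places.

Var(I+G) = 2 + 2·0.80 = 3.600.
True-score variance = ρ_I + ρ_G + 2·0.80, so 0.919 = (0.87 + ρ_G + 1.60) / 3.600.
ρ_G = 0.919·3.600 − 0.87 − 1.60 = 0.838.

0.838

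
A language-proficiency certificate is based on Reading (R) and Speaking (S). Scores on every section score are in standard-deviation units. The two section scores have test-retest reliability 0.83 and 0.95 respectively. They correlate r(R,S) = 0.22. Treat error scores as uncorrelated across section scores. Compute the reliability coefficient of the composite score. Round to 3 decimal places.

Var(R+S) = 2 + 2·[0.22] = 2 + 0.44 = 2.44.
Because errors are independent across components, Cov(Tᵢ,Tⱼ) = Cov(Xᵢ,Xⱼ); the off-diagonal part of the true-score variance is the same as above.
True-score variance = [0.83 + 0.95] + 0.44 = 1.78 + 0.44 = 2.22.
Reliability = 2.22 / 2.44 = 0.910.

0.910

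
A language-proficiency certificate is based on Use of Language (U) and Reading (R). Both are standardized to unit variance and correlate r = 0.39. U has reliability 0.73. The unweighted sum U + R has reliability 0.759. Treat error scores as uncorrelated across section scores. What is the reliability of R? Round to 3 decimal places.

0.600

Var(U+R) = 2 + 2·0.39 = 2.780.
True-score variance = ρ_U + ρ_R + 2·0.39, so 0.759 = (0.73 + ρ_R + 0.78) / 2.780.
ρ_R = 0.759·2.780 − 0.73 − 0.78 = 0.600.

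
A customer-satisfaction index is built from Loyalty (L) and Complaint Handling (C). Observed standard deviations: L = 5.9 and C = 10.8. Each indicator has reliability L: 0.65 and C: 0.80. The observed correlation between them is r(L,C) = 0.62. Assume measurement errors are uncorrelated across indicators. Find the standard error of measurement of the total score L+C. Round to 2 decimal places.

5.96

Var(total) = 151.45 + 79.0128 = 230.463.
True-score variance = 115.939 + 79.0128 = 194.951, so reliability = 0.8459.
Error variance = 230.463 − 194.951 = 35.5115; SEM = √35.5115 = 5.96.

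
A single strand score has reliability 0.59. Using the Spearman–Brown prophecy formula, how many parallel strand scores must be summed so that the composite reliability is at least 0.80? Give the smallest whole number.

3

k ≥ ρ*(1−ρ₁)/(ρ₁(1−ρ*)) = 0.80·0.41 / (0.59·0.20) = 2.780.
Smallest integer k = 3.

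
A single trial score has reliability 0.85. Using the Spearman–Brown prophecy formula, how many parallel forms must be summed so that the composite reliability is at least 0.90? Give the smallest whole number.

2

k ≥ ρ*(1−ρ₁)/(ρ₁(1−ρ*)) = 0.90·0.15 / (0.85·0.10) = 1.588.
Smallest integer k = 2.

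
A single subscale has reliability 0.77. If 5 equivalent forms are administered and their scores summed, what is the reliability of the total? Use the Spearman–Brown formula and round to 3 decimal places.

ρ_k = kρ / (1 + (k−1)ρ) = 5·0.77 / (1 + 4·0.77) = 3.850 / 4.080 = 0.944.

0.944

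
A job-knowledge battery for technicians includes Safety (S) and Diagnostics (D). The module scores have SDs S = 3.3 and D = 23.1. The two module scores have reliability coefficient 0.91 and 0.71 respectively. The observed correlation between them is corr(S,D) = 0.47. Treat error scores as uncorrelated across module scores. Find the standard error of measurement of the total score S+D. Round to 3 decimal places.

Var(total) = 544.5 + 71.6562 = 616.156.
True-score variance = 388.773 + 71.6562 = 460.429, so reliability = 0.7473.
Error variance = 616.156 − 460.429 = 155.727; SEM = √155.727 = 12.479.

12.479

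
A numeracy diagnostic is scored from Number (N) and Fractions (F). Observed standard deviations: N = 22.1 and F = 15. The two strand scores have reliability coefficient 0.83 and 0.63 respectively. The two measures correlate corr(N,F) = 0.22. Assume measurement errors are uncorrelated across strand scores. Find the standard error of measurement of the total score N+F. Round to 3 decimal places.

Var(total) = 713.41 + 145.86 = 859.27.
True-score variance = 547.13 + 145.86 = 692.99, so reliability = 0.8065.
Error variance = 859.27 − 692.99 = 166.28; SEM = √166.28 = 12.895.

12.895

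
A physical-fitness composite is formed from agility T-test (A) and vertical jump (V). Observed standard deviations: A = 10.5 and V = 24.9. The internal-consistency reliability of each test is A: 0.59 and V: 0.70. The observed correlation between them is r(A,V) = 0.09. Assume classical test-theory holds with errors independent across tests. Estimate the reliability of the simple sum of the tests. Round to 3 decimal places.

Var(A+V) = 10.5² + 24.9² + 2·[10.5·24.9·0.09] = 730.26 + 47.061 = 777.321.
With uncorrelated errors the cross-covariances are all true-score covariance, so they carry over unchanged; only the diagonal terms shrink to ρᵢσᵢ².
True-score variance = [10.5²·0.59 + 24.9²·0.70] + 47.061 = 499.054 + 47.061 = 546.115.
Reliability = 546.115 / 777.321 = 0.703.

0.703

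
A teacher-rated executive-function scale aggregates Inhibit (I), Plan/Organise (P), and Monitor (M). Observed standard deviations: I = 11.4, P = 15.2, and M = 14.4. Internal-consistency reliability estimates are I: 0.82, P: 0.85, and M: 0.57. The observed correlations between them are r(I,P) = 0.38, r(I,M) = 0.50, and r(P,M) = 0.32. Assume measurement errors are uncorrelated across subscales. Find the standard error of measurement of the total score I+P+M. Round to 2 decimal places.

Var(total) = 568.36 + 435.936 = 1004.3.
True-score variance = 421.146 + 435.936 = 857.082, so reliability = 0.8534.
Error variance = 1004.3 − 857.082 = 147.214; SEM = √147.214 = 12.13.

12.13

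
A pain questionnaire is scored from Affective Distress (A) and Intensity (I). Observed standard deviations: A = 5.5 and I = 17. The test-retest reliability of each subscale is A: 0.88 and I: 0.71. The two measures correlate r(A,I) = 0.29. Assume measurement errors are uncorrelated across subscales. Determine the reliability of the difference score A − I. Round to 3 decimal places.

Var(A−I) = 5.5² + 17² − 2·5.5·17·0.29 = 319.25 − 54.23 = 265.02.
With uncorrelated errors the cross-covariances are all true-score covariance, so they carry over unchanged; only the diagonal terms shrink to ρᵢσᵢ².
True-score variance = [5.5²·0.88 + 17²·0.71] − 54.23 = 231.81 − 54.23 = 177.58.
Reliability = 177.58 / 265.02 = 0.670.

0.670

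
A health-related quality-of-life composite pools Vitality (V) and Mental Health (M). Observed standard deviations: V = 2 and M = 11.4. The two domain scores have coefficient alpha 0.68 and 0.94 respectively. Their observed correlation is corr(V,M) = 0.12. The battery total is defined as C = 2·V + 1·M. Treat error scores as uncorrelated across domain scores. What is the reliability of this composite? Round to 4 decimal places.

Var(C) = 2²·2² + 11.4² + 2·[2·2·11.4·0.12] = 145.96 + 10.944 = 156.904.
Because errors are independent across components, Cov(Tᵢ,Tⱼ) = Cov(Xᵢ,Xⱼ); the off-diagonal part of the true-score variance is the same as above.
True-score variance = [2²·2²·0.68 + 11.4²·0.94] + 10.944 = 133.042 + 10.944 = 143.986.
Reliability = 143.986 / 156.904 = 0.9177.

0.9177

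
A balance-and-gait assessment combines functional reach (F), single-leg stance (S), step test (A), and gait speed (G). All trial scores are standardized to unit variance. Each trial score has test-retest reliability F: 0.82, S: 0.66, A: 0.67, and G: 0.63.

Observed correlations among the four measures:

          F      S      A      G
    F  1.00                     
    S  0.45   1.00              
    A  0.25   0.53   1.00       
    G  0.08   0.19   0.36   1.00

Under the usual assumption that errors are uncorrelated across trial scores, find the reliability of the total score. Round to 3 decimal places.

0.842

Var(F+S+A+G) = 4 + 2·[0.45 + 0.25 + 0.08 + 0.53 + 0.19 + 0.36] = 4 + 3.72 = 7.72.
Because errors are independent across components, Cov(Tᵢ,Tⱼ) = Cov(Xᵢ,Xⱼ); the off-diagonal part of the true-score variance is the same as above.
True-score variance = [0.82 + 0.66 + 0.67 + 0.63] + 3.72 = 2.78 + 3.72 = 6.5.
Reliability = 6.5 / 7.72 = 0.842.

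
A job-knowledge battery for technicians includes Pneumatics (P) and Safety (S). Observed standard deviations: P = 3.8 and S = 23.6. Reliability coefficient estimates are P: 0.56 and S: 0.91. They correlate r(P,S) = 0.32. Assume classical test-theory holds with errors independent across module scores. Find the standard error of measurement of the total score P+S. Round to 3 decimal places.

7.515

Var(total) = 571.4 + 57.3952 = 628.795.
True-score variance = 514.92 + 57.3952 = 572.315, so reliability = 0.9102.
Error variance = 628.795 − 572.315 = 56.48; SEM = √56.48 = 7.515.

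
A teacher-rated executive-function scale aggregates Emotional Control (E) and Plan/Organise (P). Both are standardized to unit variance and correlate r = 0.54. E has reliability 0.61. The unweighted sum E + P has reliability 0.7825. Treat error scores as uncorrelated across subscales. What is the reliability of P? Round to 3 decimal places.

0.720

Var(E+P) = 2 + 2·0.54 = 3.080.
True-score variance = ρ_E + ρ_P + 2·0.54, so 0.7825 = (0.61 + ρ_P + 1.08) / 3.080.
ρ_P = 0.7825·3.080 − 0.61 − 1.08 = 0.720.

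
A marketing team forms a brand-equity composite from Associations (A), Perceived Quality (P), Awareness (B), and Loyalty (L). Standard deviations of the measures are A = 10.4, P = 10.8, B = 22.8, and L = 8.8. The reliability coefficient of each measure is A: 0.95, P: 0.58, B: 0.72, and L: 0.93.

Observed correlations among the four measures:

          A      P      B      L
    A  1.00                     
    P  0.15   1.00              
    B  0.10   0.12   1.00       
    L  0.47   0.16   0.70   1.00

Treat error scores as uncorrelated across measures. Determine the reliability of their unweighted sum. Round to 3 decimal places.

Var(A+P+B+L) = 10.4² + 10.8² + 22.8² + 8.8² + 2·[10.4·10.8·0.15 + 10.4·22.8·0.10 + 10.4·8.8·0.47 + 10.8·22.8·0.12 + 10.8·8.8·0.16 + 22.8·8.8·0.70] = 822.08 + 537.555 = 1359.64.
With uncorrelated errors the cross-covariances are all true-score covariance, so they carry over unchanged; only the diagonal terms shrink to ρᵢσᵢ².
True-score variance = [10.4²·0.95 + 10.8²·0.58 + 22.8²·0.72 + 8.8²·0.93] + 537.555 = 616.707 + 537.555 = 1154.26.
Reliability = 1154.26 / 1359.64 = 0.849.

0.849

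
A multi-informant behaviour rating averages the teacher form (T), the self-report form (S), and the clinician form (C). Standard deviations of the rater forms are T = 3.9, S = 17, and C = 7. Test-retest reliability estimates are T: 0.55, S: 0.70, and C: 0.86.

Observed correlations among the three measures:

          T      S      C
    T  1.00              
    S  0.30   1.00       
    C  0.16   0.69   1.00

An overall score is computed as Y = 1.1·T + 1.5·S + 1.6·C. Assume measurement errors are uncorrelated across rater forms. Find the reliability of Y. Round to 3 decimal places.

Var(Y) = 1.1²·3.9² + 1.5²·17² + 1.6²·7² + 2·[1.65·3.9·17·0.30 + 1.76·3.9·7·0.16 + 2.4·17·7·0.69] = 794.094 + 475.14 = 1269.23.
Under uncorrelated errors the observed covariances equal the true-score covariances, so only the own-variance terms attenuate.
True-score variance = [1.1²·3.9²·0.55 + 1.5²·17²·0.70 + 1.6²·7²·0.86] + 475.14 = 573.176 + 475.14 = 1048.32.
Reliability = 1048.32 / 1269.23 = 0.826.

0.826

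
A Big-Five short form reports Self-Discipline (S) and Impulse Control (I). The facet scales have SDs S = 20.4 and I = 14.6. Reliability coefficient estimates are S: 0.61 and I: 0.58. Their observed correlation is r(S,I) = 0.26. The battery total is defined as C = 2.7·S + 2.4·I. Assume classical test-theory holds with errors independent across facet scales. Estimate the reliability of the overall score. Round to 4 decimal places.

Var(C) = 2.7²·20.4² + 2.4²·14.6² + 2·[6.48·20.4·14.6·0.26] = 4261.61 + 1003.6 = 5265.21.
With uncorrelated errors the cross-covariances are all true-score covariance, so they carry over unchanged; only the diagonal terms shrink to ρᵢσᵢ².
True-score variance = [2.7²·20.4²·0.61 + 2.4²·14.6²·0.58] + 1003.6 = 2562.75 + 1003.6 = 3566.35.
Reliability = 3566.35 / 5265.21 = 0.6773.

0.6773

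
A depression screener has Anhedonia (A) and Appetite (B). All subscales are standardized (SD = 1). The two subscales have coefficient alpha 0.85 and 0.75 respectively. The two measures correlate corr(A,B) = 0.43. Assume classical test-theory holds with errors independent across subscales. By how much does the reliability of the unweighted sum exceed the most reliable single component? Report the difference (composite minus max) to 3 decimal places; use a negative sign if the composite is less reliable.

Var(sum) = 2 + 0.86 = 2.86; true-score variance = 1.6 + 0.86 = 2.46; composite reliability = 0.8601.
Max component reliability = 0.8500.
Difference = 0.8601 − 0.8500 = 0.010.

0.010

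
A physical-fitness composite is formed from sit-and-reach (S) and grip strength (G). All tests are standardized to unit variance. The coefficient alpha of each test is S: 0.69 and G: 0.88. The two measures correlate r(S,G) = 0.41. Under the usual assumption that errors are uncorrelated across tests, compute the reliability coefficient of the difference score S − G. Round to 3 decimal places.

Var(S−G) = 1 + 1 − 2·0.41 = 2 − 0.82 = 1.18.
Under uncorrelated errors the observed covariances equal the true-score covariances, so only the own-variance terms attenuate.
True-score variance = [0.69 + 0.88] − 0.82 = 1.57 − 0.82 = 0.75.
Reliability = 0.75 / 1.18 = 0.636.

0.636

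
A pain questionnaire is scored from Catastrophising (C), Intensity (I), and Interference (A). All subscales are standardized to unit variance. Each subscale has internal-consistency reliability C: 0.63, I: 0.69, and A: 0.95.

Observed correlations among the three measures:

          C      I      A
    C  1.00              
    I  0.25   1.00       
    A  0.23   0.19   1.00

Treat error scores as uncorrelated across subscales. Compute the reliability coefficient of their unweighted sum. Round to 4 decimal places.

0.8318

Var(C+I+A) = 3 + 2·[0.25 + 0.23 + 0.19] = 3 + 1.34 = 4.34.
Because errors are independent across components, Cov(Tᵢ,Tⱼ) = Cov(Xᵢ,Xⱼ); the off-diagonal part of the true-score variance is the same as above.
True-score variance = [0.63 + 0.69 + 0.95] + 1.34 = 2.27 + 1.34 = 3.61.
Reliability = 3.61 / 4.34 = 0.8318.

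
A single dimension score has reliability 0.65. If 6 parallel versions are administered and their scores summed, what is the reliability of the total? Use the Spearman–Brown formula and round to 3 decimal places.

0.918

ρ_k = kρ / (1 + (k−1)ρ) = 6·0.65 / (1 + 5·0.65) = 3.900 / 4.250 = 0.918.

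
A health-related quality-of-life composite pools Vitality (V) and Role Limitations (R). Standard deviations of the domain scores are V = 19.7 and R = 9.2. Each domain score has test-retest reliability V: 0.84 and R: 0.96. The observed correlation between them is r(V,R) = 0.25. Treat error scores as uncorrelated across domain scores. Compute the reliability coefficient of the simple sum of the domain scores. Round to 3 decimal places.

Var(V+R) = 19.7² + 9.2² + 2·[19.7·9.2·0.25] = 472.73 + 90.62 = 563.35.
Under uncorrelated errors the observed covariances equal the true-score covariances, so only the own-variance terms attenuate.
True-score variance = [19.7²·0.84 + 9.2²·0.96] + 90.62 = 407.25 + 90.62 = 497.87.
Reliability = 497.87 / 563.35 = 0.884.

0.884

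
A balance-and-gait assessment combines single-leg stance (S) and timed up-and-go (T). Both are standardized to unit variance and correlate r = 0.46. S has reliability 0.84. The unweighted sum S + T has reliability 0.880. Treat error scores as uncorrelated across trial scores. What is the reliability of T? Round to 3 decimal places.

0.810

Var(S+T) = 2 + 2·0.46 = 2.920.
True-score variance = ρ_S + ρ_T + 2·0.46, so 0.880 = (0.84 + ρ_T + 0.92) / 2.920.
ρ_T = 0.880·2.920 − 0.84 − 0.92 = 0.810.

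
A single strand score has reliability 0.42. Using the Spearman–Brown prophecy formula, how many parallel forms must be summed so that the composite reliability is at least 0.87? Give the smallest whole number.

10

k ≥ ρ*(1−ρ₁)/(ρ₁(1−ρ*)) = 0.87·0.58 / (0.42·0.13) = 9.242.
Smallest integer k = 10.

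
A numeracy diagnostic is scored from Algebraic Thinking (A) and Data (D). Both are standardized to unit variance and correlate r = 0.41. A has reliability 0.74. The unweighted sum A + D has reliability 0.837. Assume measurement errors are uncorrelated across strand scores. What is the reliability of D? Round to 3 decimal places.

Var(A+D) = 2 + 2·0.41 = 2.820.
True-score variance = ρ_A + ρ_D + 2·0.41, so 0.837 = (0.74 + ρ_D + 0.82) / 2.820.
ρ_D = 0.837·2.820 − 0.74 − 0.82 = 0.800.

0.800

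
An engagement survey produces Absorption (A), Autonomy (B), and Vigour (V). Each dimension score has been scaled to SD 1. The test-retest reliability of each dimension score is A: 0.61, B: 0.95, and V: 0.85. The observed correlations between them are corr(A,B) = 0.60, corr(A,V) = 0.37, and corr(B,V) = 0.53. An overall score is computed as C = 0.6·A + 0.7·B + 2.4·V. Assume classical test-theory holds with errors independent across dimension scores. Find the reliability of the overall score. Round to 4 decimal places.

0.8967

Var(C) = 0.6² + 0.7² + 2.4² + 2·[0.42·0.60 + 1.44·0.37 + 1.68·0.53] = 6.61 + 3.3504 = 9.9604.
With uncorrelated errors the cross-covariances are all true-score covariance, so they carry over unchanged; only the diagonal terms shrink to ρᵢσᵢ².
True-score variance = [0.6²·0.61 + 0.7²·0.95 + 2.4²·0.85] + 3.3504 = 5.5811 + 3.3504 = 8.9315.
Reliability = 8.9315 / 9.9604 = 0.8967.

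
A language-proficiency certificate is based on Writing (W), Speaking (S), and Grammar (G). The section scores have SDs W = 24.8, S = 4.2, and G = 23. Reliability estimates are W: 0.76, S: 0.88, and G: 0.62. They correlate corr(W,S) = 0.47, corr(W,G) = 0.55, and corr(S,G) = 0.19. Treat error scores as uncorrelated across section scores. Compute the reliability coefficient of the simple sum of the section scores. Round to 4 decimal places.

Var(W+S+G) = 24.8² + 4.2² + 23² + 2·[24.8·4.2·0.47 + 24.8·23·0.55 + 4.2·23·0.19] = 1161.68 + 762.058 = 1923.74.
With uncorrelated errors the cross-covariances are all true-score covariance, so they carry over unchanged; only the diagonal terms shrink to ρᵢσᵢ².
True-score variance = [24.8²·0.76 + 4.2²·0.88 + 23²·0.62] + 762.058 = 810.934 + 762.058 = 1572.99.
Reliability = 1572.99 / 1923.74 = 0.8177.

0.8177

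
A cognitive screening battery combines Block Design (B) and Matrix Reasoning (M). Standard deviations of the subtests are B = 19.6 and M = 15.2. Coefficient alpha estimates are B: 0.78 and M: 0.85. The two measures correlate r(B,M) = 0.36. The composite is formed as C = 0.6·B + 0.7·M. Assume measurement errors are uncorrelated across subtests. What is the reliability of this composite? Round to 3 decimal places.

Var(C) = 0.6²·19.6² + 0.7²·15.2² + 2·[0.42·19.6·15.2·0.36] = 251.507 + 90.091 = 341.598.
Because errors are independent across components, Cov(Tᵢ,Tⱼ) = Cov(Xᵢ,Xⱼ); the off-diagonal part of the true-score variance is the same as above.
True-score variance = [0.6²·19.6²·0.78 + 0.7²·15.2²·0.85] + 90.091 = 204.1 + 90.091 = 294.191.
Reliability = 294.191 / 341.598 = 0.861.

0.861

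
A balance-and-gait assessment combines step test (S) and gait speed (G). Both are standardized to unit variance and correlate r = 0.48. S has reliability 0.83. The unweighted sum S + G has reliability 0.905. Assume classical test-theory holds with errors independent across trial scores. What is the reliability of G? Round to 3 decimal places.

0.889

Var(S+G) = 2 + 2·0.48 = 2.960.
True-score variance = ρ_S + ρ_G + 2·0.48, so 0.905 = (0.83 + ρ_G + 0.96) / 2.960.
ρ_G = 0.905·2.960 − 0.83 − 0.96 = 0.889.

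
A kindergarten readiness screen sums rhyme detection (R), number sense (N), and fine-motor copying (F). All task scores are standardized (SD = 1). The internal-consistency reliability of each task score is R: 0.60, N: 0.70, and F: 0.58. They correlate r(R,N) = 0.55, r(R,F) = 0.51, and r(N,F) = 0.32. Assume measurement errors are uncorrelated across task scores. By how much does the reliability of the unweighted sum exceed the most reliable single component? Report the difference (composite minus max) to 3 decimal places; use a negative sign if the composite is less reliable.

Var(sum) = 3 + 2.76 = 5.76; true-score variance = 1.88 + 2.76 = 4.64; composite reliability = 0.8056.
Max component reliability = 0.7000.
Difference = 0.8056 − 0.7000 = 0.106.

0.106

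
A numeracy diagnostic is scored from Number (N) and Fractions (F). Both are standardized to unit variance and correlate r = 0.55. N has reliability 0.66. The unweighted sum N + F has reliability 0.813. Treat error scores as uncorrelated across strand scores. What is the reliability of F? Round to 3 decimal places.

0.760

Var(N+F) = 2 + 2·0.55 = 3.100.
True-score variance = ρ_N + ρ_F + 2·0.55, so 0.813 = (0.66 + ρ_F + 1.10) / 3.100.
ρ_F = 0.813·3.100 − 0.66 − 1.10 = 0.760.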